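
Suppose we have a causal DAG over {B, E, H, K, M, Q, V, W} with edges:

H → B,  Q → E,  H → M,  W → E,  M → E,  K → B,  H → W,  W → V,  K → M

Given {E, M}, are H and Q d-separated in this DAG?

There are 3 undirected paths between H and Q; checking each against the conditioning set {E, M}:
Path 1: H → W → E ← Q
  W is a chain and W is not conditioned on; E is a collider and E is conditioned on, which opens it — no node blocks this path, so it is active.
Path 2: H → M → E ← Q
  M is a chain here and M is conditioned on, so the path is blocked at M.
Path 3: H → B ← K → M → E ← Q
  B is a collider here and neither B nor any of its descendants is conditioned on, so the collider stays closed — the path is blocked at B.
Since the path H → W → E ← Q is active, H and Q are not d-separated given {E, M}.

No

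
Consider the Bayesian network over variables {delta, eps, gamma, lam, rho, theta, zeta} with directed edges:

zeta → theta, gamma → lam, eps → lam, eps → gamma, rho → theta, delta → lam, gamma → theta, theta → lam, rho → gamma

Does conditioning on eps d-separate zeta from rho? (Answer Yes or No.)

Enumerating the 4 paths from zeta to rho and testing each for blocking by {eps}:
Path 1: zeta → theta → lam ← gamma ← rho
  lam is a collider here and neither lam nor any of its descendants is conditioned on, so the collider stays closed — the path is blocked at lam.
Path 2: zeta → theta → lam ← eps → gamma ← rho
  lam is a collider here and neither lam nor any of its descendants is conditioned on, so the collider stays closed — the path is blocked at lam.
Path 3: zeta → theta ← rho
  theta is a collider here and neither theta nor any of its descendants is conditioned on, so the collider stays closed — the path is blocked at theta.
Path 4: zeta → theta ← gamma ← rho
  theta is a collider here and neither theta nor any of its descendants is conditioned on, so the collider stays closed — the path is blocked at theta.
Since every path is blocked, d-separation holds.

Yes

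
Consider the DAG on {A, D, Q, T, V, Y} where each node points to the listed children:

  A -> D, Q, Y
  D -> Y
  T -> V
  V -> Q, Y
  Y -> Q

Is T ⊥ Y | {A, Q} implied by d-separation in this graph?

There are 4 undirected paths between T and Y; checking each against the conditioning set {A, Q}:
  1. T → V → Y — V:chain[open] ⇒ active
  2. T → V → Q ← Y — V:chain[open]; Q:collider[open] ⇒ active
  3. T → V → Q ← A → D → Y — V:chain[open]; Q:collider[open]; A:fork[blocks]; D:chain[open] ⇒ blocked
  4. T → V → Q ← A → Y — V:chain[open]; Q:collider[open]; A:fork[blocks] ⇒ blocked
Because an active path exists, T and Y are not d-separated.

No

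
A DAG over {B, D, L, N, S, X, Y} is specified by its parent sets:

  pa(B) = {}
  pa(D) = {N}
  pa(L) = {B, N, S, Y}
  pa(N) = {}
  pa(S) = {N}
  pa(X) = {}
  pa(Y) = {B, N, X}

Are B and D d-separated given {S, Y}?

No

We examine all 6 paths between B and D:
Path 1: B → L ← S ← N → D
  L is a collider here and neither L nor any of its descendants is conditioned on, so the collider stays closed — the path is blocked at L.
Path 2: B → L ← N → D
  L is a collider here and neither L nor any of its descendants is conditioned on, so the collider stays closed — the path is blocked at L.
Path 3: B → L ← Y ← N → D
  L is a collider here and neither L nor any of its descendants is conditioned on, so the collider stays closed — the path is blocked at L.
Path 4: B → Y → L ← S ← N → D
  Y is a chain here and Y is conditioned on, so the path is blocked at Y.
Path 5: B → Y → L ← N → D
  Y is a chain here and Y is conditioned on, so the path is blocked at Y.
Path 6: B → Y ← N → D
  Y is a collider and Y is conditioned on, which opens it; N is a fork and N is not conditioned on — no node blocks this path, so it is active.
At least one path is unblocked, so d-separation fails.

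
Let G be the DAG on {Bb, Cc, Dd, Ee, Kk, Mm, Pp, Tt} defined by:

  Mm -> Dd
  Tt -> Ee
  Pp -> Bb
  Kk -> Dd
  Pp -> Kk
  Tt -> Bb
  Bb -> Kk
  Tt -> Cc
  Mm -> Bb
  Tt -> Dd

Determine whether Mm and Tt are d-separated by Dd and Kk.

6 paths connect Mm and Tt; each must be blocked for d-separation to hold:
Path 1: Mm → Dd ← Tt
  Dd is a collider and Dd is conditioned on, which opens it — no node blocks this path, so it is active.
Path 2: Mm → Dd ← Kk ← Pp → Bb ← Tt
  Kk is a chain here and Kk is conditioned on, so the path is blocked at Kk.
Path 3: Mm → Dd ← Kk ← Bb ← Tt
  Kk is a chain here and Kk is conditioned on, so the path is blocked at Kk.
Path 4: Mm → Bb ← Tt
  Bb is a collider and its descendant Dd is conditioned on, which opens it — no node blocks this path, so it is active.
Path 5: Mm → Bb ← Pp → Kk → Dd ← Tt
  Kk is a chain here and Kk is conditioned on, so the path is blocked at Kk.
Path 6: Mm → Bb → Kk → Dd ← Tt
  Kk is a chain here and Kk is conditioned on, so the path is blocked at Kk.
At least one path is unblocked, so d-separation fails.

No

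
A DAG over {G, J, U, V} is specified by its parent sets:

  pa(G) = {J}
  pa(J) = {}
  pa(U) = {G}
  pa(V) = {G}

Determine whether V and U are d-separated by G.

Only one path connects V and U:
Path 1: V ← G → U
  G is a fork here and G is conditioned on, so the path is blocked at G.
Every path is blocked, so V and U are d-separated given {G}.

Yes — V and U are d-separated given {G}.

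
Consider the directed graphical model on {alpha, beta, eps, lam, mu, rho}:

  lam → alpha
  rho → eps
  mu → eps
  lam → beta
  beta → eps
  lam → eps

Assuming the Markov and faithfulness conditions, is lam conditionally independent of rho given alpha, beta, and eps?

No — lam and rho are not d-separated given {alpha, beta, eps}.

2 paths connect lam and rho; each must be blocked for d-separation to hold:
Path 1: lam → eps ← rho
  eps is a collider and eps is conditioned on, which opens it — no node blocks this path, so it is active.
Path 2: lam → beta → eps ← rho
  beta is a chain here and beta is conditioned on, so the path is blocked at beta.
At least one path is unblocked, so d-separation fails.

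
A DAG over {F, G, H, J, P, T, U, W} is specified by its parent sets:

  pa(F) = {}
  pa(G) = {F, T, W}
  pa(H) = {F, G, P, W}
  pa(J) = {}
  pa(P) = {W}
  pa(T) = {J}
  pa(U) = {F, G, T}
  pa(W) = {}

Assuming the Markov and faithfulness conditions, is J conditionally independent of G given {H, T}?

Yes — J and G are d-separated given {H, T}.

Enumerating the 6 paths from J to G and testing each for blocking by {H, T}:
Path 1: J → T → G
  T is a chain here and T is conditioned on, so the path is blocked at T.
Path 2: J → T → U ← G
  T is a chain here and T is conditioned on, so the path is blocked at T.
Path 3: J → T → U ← F → G
  T is a chain here and T is conditioned on, so the path is blocked at T.
Path 4: J → T → U ← F → H ← G
  T is a chain here and T is conditioned on, so the path is blocked at T.
Path 5: J → T → U ← F → H ← W → G
  T is a chain here and T is conditioned on, so the path is blocked at T.
Path 6: J → T → U ← F → H ← P ← W → G
  T is a chain here and T is conditioned on, so the path is blocked at T.
All paths are blocked; J ⊥ G | {H, T} holds.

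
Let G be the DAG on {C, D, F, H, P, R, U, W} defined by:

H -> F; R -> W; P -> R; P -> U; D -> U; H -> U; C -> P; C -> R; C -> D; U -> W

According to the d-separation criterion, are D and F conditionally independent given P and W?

No

We examine all 5 paths between D and F:
Path 1: D ← C → P → R → W ← U ← H → F
  P is a chain here and P is conditioned on, so the path is blocked at P.
Path 2: D ← C → P → U ← H → F
  P is a chain here and P is conditioned on, so the path is blocked at P.
Path 3: D ← C → R ← P → U ← H → F
  P is a fork here and P is conditioned on, so the path is blocked at P.
Path 4: D ← C → R → W ← U ← H → F
  C is a fork and C is not conditioned on; R is a chain and R is not conditioned on; W is a collider and W is conditioned on, which opens it; U is a chain and U is not conditioned on; H is a fork and H is not conditioned on — no node blocks this path, so it is active.
Path 5: D → U ← H → F
  U is a collider and its descendant W is conditioned on, which opens it; H is a fork and H is not conditioned on — no node blocks this path, so it is active.
At least one path is unblocked, so d-separation fails.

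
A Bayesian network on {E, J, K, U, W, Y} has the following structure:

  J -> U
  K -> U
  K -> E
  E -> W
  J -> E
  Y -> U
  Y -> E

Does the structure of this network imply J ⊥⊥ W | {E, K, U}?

We examine all 3 paths between J and W:
Path 1: J → U ← Y → E → W
  E is a chain here and E is conditioned on, so the path is blocked at E.
Path 2: J → U ← K → E → W
  K is a fork here and K is conditioned on, so the path is blocked at K.
Path 3: J → E → W
  E is a chain here and E is conditioned on, so the path is blocked at E.
Since every path is blocked, d-separation holds.

Yes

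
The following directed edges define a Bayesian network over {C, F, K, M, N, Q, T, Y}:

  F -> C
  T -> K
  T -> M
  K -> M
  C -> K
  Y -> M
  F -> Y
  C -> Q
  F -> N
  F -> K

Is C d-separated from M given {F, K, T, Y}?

Yes

6 paths connect C and M; each must be blocked for d-separation to hold:
Path 1: C → K ← T → M
  T is a fork here and T is conditioned on, so the path is blocked at T.
Path 2: C → K ← F → Y → M
  F is a fork here and F is conditioned on, so the path is blocked at F.
Path 3: C → K → M
  K is a chain here and K is conditioned on, so the path is blocked at K.
Path 4: C ← F → K ← T → M
  F is a fork here and F is conditioned on, so the path is blocked at F.
Path 5: C ← F → K → M
  F is a fork here and F is conditioned on, so the path is blocked at F.
Path 6: C ← F → Y → M
  F is a fork here and F is conditioned on, so the path is blocked at F.
Since every path is blocked, d-separation holds.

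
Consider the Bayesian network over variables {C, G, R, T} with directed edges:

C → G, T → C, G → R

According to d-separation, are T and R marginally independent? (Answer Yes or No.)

No

There is one path between T and R:
Path 1: T → C → G → R
  C is a chain and C is not conditioned on; G is a chain and G is not conditioned on — no node blocks this path, so it is active.
Because an active path exists, T and R are not d-separated.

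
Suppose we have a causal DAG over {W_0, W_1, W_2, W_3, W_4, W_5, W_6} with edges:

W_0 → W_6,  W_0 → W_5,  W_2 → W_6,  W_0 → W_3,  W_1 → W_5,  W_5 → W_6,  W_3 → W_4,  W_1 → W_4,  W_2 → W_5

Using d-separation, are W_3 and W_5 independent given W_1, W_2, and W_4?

4 paths connect W_3 and W_5; each must be blocked for d-separation to hold:
  1. W_3 → W_4 ← W_1 → W_5 — W_4:collider[open]; W_1:fork[blocks] ⇒ blocked
  2. W_3 ← W_0 → W_5 — W_0:fork[open] ⇒ active
  3. W_3 ← W_0 → W_6 ← W_5 — W_0:fork[open]; W_6:collider[blocks] ⇒ blocked
  4. W_3 ← W_0 → W_6 ← W_2 → W_5 — W_0:fork[open]; W_6:collider[blocks]; W_2:fork[blocks] ⇒ blocked
Because an active path exists, W_3 and W_5 are not d-separated.

No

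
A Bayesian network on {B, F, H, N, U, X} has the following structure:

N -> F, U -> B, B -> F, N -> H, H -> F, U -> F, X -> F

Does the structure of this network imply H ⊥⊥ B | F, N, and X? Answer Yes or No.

4 paths connect H and B; each must be blocked for d-separation to hold:
Path 1: H → F ← B
  F is a collider and F is conditioned on, which opens it — no node blocks this path, so it is active.
Path 2: H → F ← U → B
  F is a collider and F is conditioned on, which opens it; U is a fork and U is not conditioned on — no node blocks this path, so it is active.
Path 3: H ← N → F ← B
  N is a fork here and N is conditioned on, so the path is blocked at N.
Path 4: H ← N → F ← U → B
  N is a fork here and N is conditioned on, so the path is blocked at N.
Because an active path exists, H and B are not d-separated.

No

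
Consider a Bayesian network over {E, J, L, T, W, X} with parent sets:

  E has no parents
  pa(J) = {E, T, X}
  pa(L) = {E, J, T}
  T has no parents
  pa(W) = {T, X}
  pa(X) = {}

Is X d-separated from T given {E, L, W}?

No

Enumerating the 4 paths from X to T and testing each for blocking by {E, L, W}:
Path 1: X → J → L ← T
  J is a chain and J is not conditioned on; L is a collider and L is conditioned on, which opens it — no node blocks this path, so it is active.
Path 2: X → J ← T
  J is a collider and its descendant L is conditioned on, which opens it — no node blocks this path, so it is active.
Path 3: X → J ← E → L ← T
  E is a fork here and E is conditioned on, so the path is blocked at E.
Path 4: X → W ← T
  W is a collider and W is conditioned on, which opens it — no node blocks this path, so it is active.
Since the path X → J → L ← T is active, X and T are not d-separated given {E, L, W}.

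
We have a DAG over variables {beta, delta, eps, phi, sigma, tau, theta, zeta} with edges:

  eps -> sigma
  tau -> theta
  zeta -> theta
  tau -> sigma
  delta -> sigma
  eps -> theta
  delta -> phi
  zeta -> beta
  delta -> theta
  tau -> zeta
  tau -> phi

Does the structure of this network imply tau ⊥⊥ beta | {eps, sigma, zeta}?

Yes

We examine all 6 paths between tau and beta:
Path 1: tau → phi ← delta → theta ← zeta → beta
  phi is a collider here and neither phi nor any of its descendants is conditioned on, so the collider stays closed — the path is blocked at phi.
Path 2: tau → phi ← delta → sigma ← eps → theta ← zeta → beta
  phi is a collider here and neither phi nor any of its descendants is conditioned on, so the collider stays closed — the path is blocked at phi.
Path 3: tau → zeta → beta
  zeta is a chain here and zeta is conditioned on, so the path is blocked at zeta.
Path 4: tau → theta ← zeta → beta
  theta is a collider here and neither theta nor any of its descendants is conditioned on, so the collider stays closed — the path is blocked at theta.
Path 5: tau → sigma ← delta → theta ← zeta → beta
  theta is a collider here and neither theta nor any of its descendants is conditioned on, so the collider stays closed — the path is blocked at theta.
Path 6: tau → sigma ← eps → theta ← zeta → beta
  eps is a fork here and eps is conditioned on, so the path is blocked at eps.
Since every path is blocked, d-separation holds.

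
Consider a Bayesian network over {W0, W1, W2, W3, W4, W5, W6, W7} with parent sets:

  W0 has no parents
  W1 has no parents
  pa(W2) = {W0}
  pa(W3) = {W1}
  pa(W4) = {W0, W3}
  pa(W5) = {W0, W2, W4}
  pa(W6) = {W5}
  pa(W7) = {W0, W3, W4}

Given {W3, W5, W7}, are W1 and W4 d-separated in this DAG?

There are 5 undirected paths between W1 and W4; checking each against the conditioning set {W3, W5, W7}:
Path 1: W1 → W3 → W7 ← W0 → W2 → W5 ← W4
  W3 is a chain here and W3 is conditioned on, so the path is blocked at W3.
Path 2: W1 → W3 → W7 ← W0 → W5 ← W4
  W3 is a chain here and W3 is conditioned on, so the path is blocked at W3.
Path 3: W1 → W3 → W7 ← W0 → W4
  W3 is a chain here and W3 is conditioned on, so the path is blocked at W3.
Path 4: W1 → W3 → W7 ← W4
  W3 is a chain here and W3 is conditioned on, so the path is blocked at W3.
Path 5: W1 → W3 → W4
  W3 is a chain here and W3 is conditioned on, so the path is blocked at W3.
Every path is blocked, so W1 and W4 are d-separated given {W3, W5, W7}.

Yes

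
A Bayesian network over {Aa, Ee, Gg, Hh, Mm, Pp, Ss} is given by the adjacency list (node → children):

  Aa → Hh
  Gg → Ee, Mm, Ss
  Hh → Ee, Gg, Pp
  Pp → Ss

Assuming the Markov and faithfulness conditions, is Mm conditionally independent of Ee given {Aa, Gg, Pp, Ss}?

Enumerating the 3 paths from Mm to Ee and testing each for blocking by {Aa, Gg, Pp, Ss}:
Path 1: Mm ← Gg → Ee
  Gg is a fork here and Gg is conditioned on, so the path is blocked at Gg.
Path 2: Mm ← Gg ← Hh → Ee
  Gg is a chain here and Gg is conditioned on, so the path is blocked at Gg.
Path 3: Mm ← Gg → Ss ← Pp ← Hh → Ee
  Gg is a fork here and Gg is conditioned on, so the path is blocked at Gg.
Since every path is blocked, d-separation holds.

Yes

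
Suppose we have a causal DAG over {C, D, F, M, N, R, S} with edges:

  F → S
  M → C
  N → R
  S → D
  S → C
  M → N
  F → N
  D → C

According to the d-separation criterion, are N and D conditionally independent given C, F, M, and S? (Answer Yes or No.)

Yes

Enumerating the 4 paths from N to D and testing each for blocking by {C, F, M, S}:
Path 1: N ← M → C ← S → D
  M is a fork here and M is conditioned on, so the path is blocked at M.
Path 2: N ← M → C ← D
  M is a fork here and M is conditioned on, so the path is blocked at M.
Path 3: N ← F → S → C ← D
  F is a fork here and F is conditioned on, so the path is blocked at F.
Path 4: N ← F → S → D
  F is a fork here and F is conditioned on, so the path is blocked at F.
All paths are blocked; N ⊥ D | {C, F, M, S} holds.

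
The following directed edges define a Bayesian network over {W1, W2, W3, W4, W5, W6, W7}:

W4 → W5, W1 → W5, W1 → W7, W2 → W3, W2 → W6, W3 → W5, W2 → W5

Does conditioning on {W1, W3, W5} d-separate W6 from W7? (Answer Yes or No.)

Yes

2 paths connect W6 and W7; each must be blocked for d-separation to hold:
Path 1: W6 ← W2 → W3 → W5 ← W1 → W7
  W3 is a chain here and W3 is conditioned on, so the path is blocked at W3.
Path 2: W6 ← W2 → W5 ← W1 → W7
  W1 is a fork here and W1 is conditioned on, so the path is blocked at W1.
Every path is blocked, so W6 and W7 are d-separated given {W1, W3, W5}.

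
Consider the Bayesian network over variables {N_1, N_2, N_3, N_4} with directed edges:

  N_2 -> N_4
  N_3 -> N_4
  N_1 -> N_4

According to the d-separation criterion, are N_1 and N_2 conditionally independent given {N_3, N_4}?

No

The only undirected path from N_1 to N_2 is:
Path 1: N_1 → N_4 ← N_2
  N_4 is a collider and N_4 is conditioned on, which opens it — no node blocks this path, so it is active.
Since the path N_1 → N_4 ← N_2 is active, N_1 and N_2 are not d-separated given {N_3, N_4}.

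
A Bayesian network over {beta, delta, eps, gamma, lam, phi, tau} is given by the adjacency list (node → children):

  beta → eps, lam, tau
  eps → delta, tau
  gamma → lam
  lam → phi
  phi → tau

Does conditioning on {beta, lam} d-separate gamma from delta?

Yes

There are 4 undirected paths between gamma and delta; checking each against the conditioning set {beta, lam}:
  1. gamma → lam → phi → tau ← eps → delta — lam:chain[blocks]; phi:chain[open]; tau:collider[blocks]; eps:fork[open] ⇒ blocked
  2. gamma → lam → phi → tau ← beta → eps → delta — lam:chain[blocks]; phi:chain[open]; tau:collider[blocks]; beta:fork[blocks]; eps:chain[open] ⇒ blocked
  3. gamma → lam ← beta → tau ← eps → delta — lam:collider[open]; beta:fork[blocks]; tau:collider[blocks]; eps:fork[open] ⇒ blocked
  4. gamma → lam ← beta → eps → delta — lam:collider[open]; beta:fork[blocks]; eps:chain[open] ⇒ blocked
All paths are blocked; gamma ⊥ delta | {beta, lam} holds.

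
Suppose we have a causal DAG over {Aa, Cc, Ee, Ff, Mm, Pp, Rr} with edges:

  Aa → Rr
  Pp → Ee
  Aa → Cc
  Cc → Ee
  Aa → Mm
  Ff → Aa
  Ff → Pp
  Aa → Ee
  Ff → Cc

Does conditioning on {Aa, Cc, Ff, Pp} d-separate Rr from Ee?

Yes

5 paths connect Rr and Ee; each must be blocked for d-separation to hold:
Path 1: Rr ← Aa → Cc → Ee
  Aa is a fork here and Aa is conditioned on, so the path is blocked at Aa.
Path 2: Rr ← Aa → Cc ← Ff → Pp → Ee
  Aa is a fork here and Aa is conditioned on, so the path is blocked at Aa.
Path 3: Rr ← Aa → Ee
  Aa is a fork here and Aa is conditioned on, so the path is blocked at Aa.
Path 4: Rr ← Aa ← Ff → Cc → Ee
  Aa is a chain here and Aa is conditioned on, so the path is blocked at Aa.
Path 5: Rr ← Aa ← Ff → Pp → Ee
  Aa is a chain here and Aa is conditioned on, so the path is blocked at Aa.
Since every path is blocked, d-separation holds.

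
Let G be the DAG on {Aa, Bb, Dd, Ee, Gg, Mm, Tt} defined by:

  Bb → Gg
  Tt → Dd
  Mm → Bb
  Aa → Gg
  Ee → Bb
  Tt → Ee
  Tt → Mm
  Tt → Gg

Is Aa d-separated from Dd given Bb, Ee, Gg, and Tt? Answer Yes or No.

Yes — Aa and Dd are d-separated given {Bb, Ee, Gg, Tt}.

3 paths connect Aa and Dd; each must be blocked for d-separation to hold:
Path 1: Aa → Gg ← Tt → Dd
  Tt is a fork here and Tt is conditioned on, so the path is blocked at Tt.
Path 2: Aa → Gg ← Bb ← Ee ← Tt → Dd
  Bb is a chain here and Bb is conditioned on, so the path is blocked at Bb.
Path 3: Aa → Gg ← Bb ← Mm ← Tt → Dd
  Bb is a chain here and Bb is conditioned on, so the path is blocked at Bb.
All paths are blocked; Aa ⊥ Dd | {Bb, Ee, Gg, Tt} holds.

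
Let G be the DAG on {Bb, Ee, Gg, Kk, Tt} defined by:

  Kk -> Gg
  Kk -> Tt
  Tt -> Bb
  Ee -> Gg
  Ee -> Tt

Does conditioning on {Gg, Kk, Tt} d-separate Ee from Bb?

Yes — Ee and Bb are d-separated given {Gg, Kk, Tt}.

There are 2 undirected paths between Ee and Bb; checking each against the conditioning set {Gg, Kk, Tt}:
Path 1: Ee → Tt → Bb
  Tt is a chain here and Tt is conditioned on, so the path is blocked at Tt.
Path 2: Ee → Gg ← Kk → Tt → Bb
  Kk is a fork here and Kk is conditioned on, so the path is blocked at Kk.
Since every path is blocked, d-separation holds.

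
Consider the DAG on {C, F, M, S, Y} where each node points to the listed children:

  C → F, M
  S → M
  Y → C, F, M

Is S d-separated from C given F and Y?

Yes — S and C are d-separated given {F, Y}.

We examine all 3 paths between S and C:
Path 1: S → M ← C
  M is a collider here and neither M nor any of its descendants is conditioned on, so the collider stays closed — the path is blocked at M.
Path 2: S → M ← Y → C
  M is a collider here and neither M nor any of its descendants is conditioned on, so the collider stays closed — the path is blocked at M.
Path 3: S → M ← Y → F ← C
  M is a collider here and neither M nor any of its descendants is conditioned on, so the collider stays closed — the path is blocked at M.
All paths are blocked; S ⊥ C | {F, Y} holds.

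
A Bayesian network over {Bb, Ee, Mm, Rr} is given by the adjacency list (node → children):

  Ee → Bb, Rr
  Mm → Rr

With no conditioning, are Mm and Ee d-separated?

Yes — Mm and Ee are d-separated given ∅.

The only undirected path from Mm to Ee is:
Path 1: Mm → Rr ← Ee
  Rr is a collider here and neither Rr nor any of its descendants is conditioned on, so the collider stays closed — the path is blocked at Rr.
All paths are blocked; Mm ⊥ Ee | ∅ holds.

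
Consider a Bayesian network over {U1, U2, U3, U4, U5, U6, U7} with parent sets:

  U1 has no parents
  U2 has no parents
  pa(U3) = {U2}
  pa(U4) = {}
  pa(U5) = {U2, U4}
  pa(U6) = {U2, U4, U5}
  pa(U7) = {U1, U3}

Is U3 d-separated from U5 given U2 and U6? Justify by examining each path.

Yes — U3 and U5 are d-separated given {U2, U6}.

There are 3 undirected paths between U3 and U5; checking each against the conditioning set {U2, U6}:
  1. U3 ← U2 → U6 ← U4 → U5 — U2:fork[blocks]; U6:collider[open]; U4:fork[open] ⇒ blocked
  2. U3 ← U2 → U6 ← U5 — U2:fork[blocks]; U6:collider[open] ⇒ blocked
  3. U3 ← U2 → U5 — U2:fork[blocks] ⇒ blocked
Every path is blocked, so U3 and U5 are d-separated given {U2, U6}.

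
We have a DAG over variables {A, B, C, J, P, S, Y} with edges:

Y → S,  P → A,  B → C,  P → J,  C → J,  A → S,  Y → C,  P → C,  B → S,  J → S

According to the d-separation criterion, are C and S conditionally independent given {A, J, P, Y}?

No

There are 6 undirected paths between C and S; checking each against the conditioning set {A, J, P, Y}:
  1. C ← Y → S — Y:fork[blocks] ⇒ blocked
  2. C ← B → S — B:fork[open] ⇒ active
  3. C → J → S — J:chain[blocks] ⇒ blocked
  4. C → J ← P → A → S — J:collider[open]; P:fork[blocks]; A:chain[blocks] ⇒ blocked
  5. C ← P → J → S — P:fork[blocks]; J:chain[blocks] ⇒ blocked
  6. C ← P → A → S — P:fork[blocks]; A:chain[blocks] ⇒ blocked
Because an active path exists, C and S are not d-separated.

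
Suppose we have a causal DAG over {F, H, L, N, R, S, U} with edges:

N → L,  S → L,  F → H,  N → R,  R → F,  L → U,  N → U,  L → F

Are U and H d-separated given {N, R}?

No

We examine all 4 paths between U and H:
Path 1: U ← N → R → F → H
  N is a fork here and N is conditioned on, so the path is blocked at N.
Path 2: U ← N → L → F → H
  N is a fork here and N is conditioned on, so the path is blocked at N.
Path 3: U ← L → F → H
  L is a fork and L is not conditioned on; F is a chain and F is not conditioned on — no node blocks this path, so it is active.
Path 4: U ← L ← N → R → F → H
  N is a fork here and N is conditioned on, so the path is blocked at N.
Since the path U ← L → F → H is active, U and H are not d-separated given {N, R}.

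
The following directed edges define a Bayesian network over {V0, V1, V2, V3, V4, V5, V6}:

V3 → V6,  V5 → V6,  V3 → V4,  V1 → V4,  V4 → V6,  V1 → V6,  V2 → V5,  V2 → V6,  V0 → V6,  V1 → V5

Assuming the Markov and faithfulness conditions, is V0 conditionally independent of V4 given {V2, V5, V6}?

There are 5 undirected paths between V0 and V4; checking each against the conditioning set {V2, V5, V6}:
Path 1: V0 → V6 ← V4
  V6 is a collider and V6 is conditioned on, which opens it — no node blocks this path, so it is active.
Path 2: V0 → V6 ← V3 → V4
  V6 is a collider and V6 is conditioned on, which opens it; V3 is a fork and V3 is not conditioned on — no node blocks this path, so it is active.
Path 3: V0 → V6 ← V1 → V4
  V6 is a collider and V6 is conditioned on, which opens it; V1 is a fork and V1 is not conditioned on — no node blocks this path, so it is active.
Path 4: V0 → V6 ← V2 → V5 ← V1 → V4
  V2 is a fork here and V2 is conditioned on, so the path is blocked at V2.
Path 5: V0 → V6 ← V5 ← V1 → V4
  V5 is a chain here and V5 is conditioned on, so the path is blocked at V5.
Since the path V0 → V6 ← V4 is active, V0 and V4 are not d-separated given {V2, V5, V6}.

No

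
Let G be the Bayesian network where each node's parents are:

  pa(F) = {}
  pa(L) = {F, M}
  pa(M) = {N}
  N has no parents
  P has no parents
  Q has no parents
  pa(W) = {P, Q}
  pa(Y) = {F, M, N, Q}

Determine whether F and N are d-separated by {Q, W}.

Enumerating the 4 paths from F to N and testing each for blocking by {Q, W}:
Path 1: F → Y ← M ← N
  Y is a collider here and neither Y nor any of its descendants is conditioned on, so the collider stays closed — the path is blocked at Y.
Path 2: F → Y ← N
  Y is a collider here and neither Y nor any of its descendants is conditioned on, so the collider stays closed — the path is blocked at Y.
Path 3: F → L ← M → Y ← N
  L is a collider here and neither L nor any of its descendants is conditioned on, so the collider stays closed — the path is blocked at L.
Path 4: F → L ← M ← N
  L is a collider here and neither L nor any of its descendants is conditioned on, so the collider stays closed — the path is blocked at L.
All paths are blocked; F ⊥ N | {Q, W} holds.

Yes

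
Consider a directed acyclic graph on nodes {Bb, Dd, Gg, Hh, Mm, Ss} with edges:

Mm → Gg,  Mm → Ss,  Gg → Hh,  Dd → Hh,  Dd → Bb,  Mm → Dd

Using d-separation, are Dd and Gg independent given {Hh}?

No — Dd and Gg are not d-separated given {Hh}.

There are 2 undirected paths between Dd and Gg; checking each against the conditioning set {Hh}:
Path 1: Dd ← Mm → Gg
  Mm is a fork and Mm is not conditioned on — no node blocks this path, so it is active.
Path 2: Dd → Hh ← Gg
  Hh is a collider and Hh is conditioned on, which opens it — no node blocks this path, so it is active.
Since the path Dd ← Mm → Gg is active, Dd and Gg are not d-separated given {Hh}.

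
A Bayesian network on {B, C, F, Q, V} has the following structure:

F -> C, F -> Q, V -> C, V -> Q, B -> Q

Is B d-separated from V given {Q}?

No — B and V are not d-separated given {Q}.

We examine all 2 paths between B and V:
Path 1: B → Q ← F → C ← V
  C is a collider here and neither C nor any of its descendants is conditioned on, so the collider stays closed — the path is blocked at C.
Path 2: B → Q ← V
  Q is a collider and Q is conditioned on, which opens it — no node blocks this path, so it is active.
Because an active path exists, B and V are not d-separated.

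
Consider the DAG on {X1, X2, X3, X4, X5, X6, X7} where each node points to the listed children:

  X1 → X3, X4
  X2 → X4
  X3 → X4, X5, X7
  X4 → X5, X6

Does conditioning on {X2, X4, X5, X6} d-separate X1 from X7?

No

We examine all 3 paths between X1 and X7:
Path 1: X1 → X4 → X5 ← X3 → X7
  X4 is a chain here and X4 is conditioned on, so the path is blocked at X4.
Path 2: X1 → X4 ← X3 → X7
  X4 is a collider and X4 is conditioned on, which opens it; X3 is a fork and X3 is not conditioned on — no node blocks this path, so it is active.
Path 3: X1 → X3 → X7
  X3 is a chain and X3 is not conditioned on — no node blocks this path, so it is active.
Because an active path exists, X1 and X7 are not d-separated.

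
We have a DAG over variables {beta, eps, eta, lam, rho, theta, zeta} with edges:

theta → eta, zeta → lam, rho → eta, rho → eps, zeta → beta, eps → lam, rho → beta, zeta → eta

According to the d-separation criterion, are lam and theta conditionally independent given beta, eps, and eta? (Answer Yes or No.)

No

There are 4 undirected paths between lam and theta; checking each against the conditioning set {beta, eps, eta}:
Path 1: lam ← zeta → eta ← theta
  zeta is a fork and zeta is not conditioned on; eta is a collider and eta is conditioned on, which opens it — no node blocks this path, so it is active.
Path 2: lam ← zeta → beta ← rho → eta ← theta
  zeta is a fork and zeta is not conditioned on; beta is a collider and beta is conditioned on, which opens it; rho is a fork and rho is not conditioned on; eta is a collider and eta is conditioned on, which opens it — no node blocks this path, so it is active.
Path 3: lam ← eps ← rho → eta ← theta
  eps is a chain here and eps is conditioned on, so the path is blocked at eps.
Path 4: lam ← eps ← rho → beta ← zeta → eta ← theta
  eps is a chain here and eps is conditioned on, so the path is blocked at eps.
At least one path is unblocked, so d-separation fails.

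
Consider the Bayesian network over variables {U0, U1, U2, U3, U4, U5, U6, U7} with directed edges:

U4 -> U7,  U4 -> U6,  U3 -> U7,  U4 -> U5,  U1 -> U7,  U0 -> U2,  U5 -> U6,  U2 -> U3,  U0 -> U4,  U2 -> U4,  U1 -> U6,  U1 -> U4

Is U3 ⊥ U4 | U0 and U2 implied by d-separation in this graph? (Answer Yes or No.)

Yes

6 paths connect U3 and U4; each must be blocked for d-separation to hold:
Path 1: U3 ← U2 ← U0 → U4
  U2 is a chain here and U2 is conditioned on, so the path is blocked at U2.
Path 2: U3 ← U2 → U4
  U2 is a fork here and U2 is conditioned on, so the path is blocked at U2.
Path 3: U3 → U7 ← U1 → U6 ← U5 ← U4
  U7 is a collider here and neither U7 nor any of its descendants is conditioned on, so the collider stays closed — the path is blocked at U7.
Path 4: U3 → U7 ← U1 → U6 ← U4
  U7 is a collider here and neither U7 nor any of its descendants is conditioned on, so the collider stays closed — the path is blocked at U7.
Path 5: U3 → U7 ← U1 → U4
  U7 is a collider here and neither U7 nor any of its descendants is conditioned on, so the collider stays closed — the path is blocked at U7.
Path 6: U3 → U7 ← U4
  U7 is a collider here and neither U7 nor any of its descendants is conditioned on, so the collider stays closed — the path is blocked at U7.
All paths are blocked; U3 ⊥ U4 | {U0, U2} holds.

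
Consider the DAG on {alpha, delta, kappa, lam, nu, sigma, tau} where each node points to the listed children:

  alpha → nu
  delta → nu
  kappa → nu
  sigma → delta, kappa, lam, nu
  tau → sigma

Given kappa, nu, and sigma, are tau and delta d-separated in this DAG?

Yes — tau and delta are d-separated given {kappa, nu, sigma}.

3 paths connect tau and delta; each must be blocked for d-separation to hold:
Path 1: tau → sigma → delta
  sigma is a chain here and sigma is conditioned on, so the path is blocked at sigma.
Path 2: tau → sigma → nu ← delta
  sigma is a chain here and sigma is conditioned on, so the path is blocked at sigma.
Path 3: tau → sigma → kappa → nu ← delta
  sigma is a chain here and sigma is conditioned on, so the path is blocked at sigma.
All paths are blocked; tau ⊥ delta | {kappa, nu, sigma} holds.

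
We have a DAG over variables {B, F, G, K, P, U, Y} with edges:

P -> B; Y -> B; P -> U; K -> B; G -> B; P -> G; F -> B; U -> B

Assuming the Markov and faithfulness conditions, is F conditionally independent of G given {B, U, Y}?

No — F and G are not d-separated given {B, U, Y}.

We examine all 3 paths between F and G:
Path 1: F → B ← U ← P → G
  U is a chain here and U is conditioned on, so the path is blocked at U.
Path 2: F → B ← P → G
  B is a collider and B is conditioned on, which opens it; P is a fork and P is not conditioned on — no node blocks this path, so it is active.
Path 3: F → B ← G
  B is a collider and B is conditioned on, which opens it — no node blocks this path, so it is active.
Because an active path exists, F and G are not d-separated.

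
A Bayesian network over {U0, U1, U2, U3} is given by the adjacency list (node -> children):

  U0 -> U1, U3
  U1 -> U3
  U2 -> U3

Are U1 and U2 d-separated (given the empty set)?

There are 2 undirected paths between U1 and U2; checking each against the conditioning set ∅:
Path 1: U1 ← U0 → U3 ← U2
  U3 is a collider here and neither U3 nor any of its descendants is conditioned on, so the collider stays closed — the path is blocked at U3.
Path 2: U1 → U3 ← U2
  U3 is a collider here and neither U3 nor any of its descendants is conditioned on, so the collider stays closed — the path is blocked at U3.
All paths are blocked; U1 ⊥ U2 | ∅ holds.

Yes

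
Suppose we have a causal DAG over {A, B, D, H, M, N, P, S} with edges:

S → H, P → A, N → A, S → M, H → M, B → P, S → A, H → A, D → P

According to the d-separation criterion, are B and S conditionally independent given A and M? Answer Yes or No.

No

Enumerating the 3 paths from B to S and testing each for blocking by {A, M}:
  1. B → P → A ← H → M ← S — P:chain[open]; A:collider[open]; H:fork[open]; M:collider[open] ⇒ active
  2. B → P → A ← H ← S — P:chain[open]; A:collider[open]; H:chain[open] ⇒ active
  3. B → P → A ← S — P:chain[open]; A:collider[open] ⇒ active
Because an active path exists, B and S are not d-separated.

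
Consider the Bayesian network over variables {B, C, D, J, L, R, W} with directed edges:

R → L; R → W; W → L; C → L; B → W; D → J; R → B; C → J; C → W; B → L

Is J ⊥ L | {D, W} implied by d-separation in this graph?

No

We examine all 6 paths between J and L:
Path 1: J ← C → W → L
  W is a chain here and W is conditioned on, so the path is blocked at W.
Path 2: J ← C → W ← R → L
  C is a fork and C is not conditioned on; W is a collider and W is conditioned on, which opens it; R is a fork and R is not conditioned on — no node blocks this path, so it is active.
Path 3: J ← C → W ← R → B → L
  C is a fork and C is not conditioned on; W is a collider and W is conditioned on, which opens it; R is a fork and R is not conditioned on; B is a chain and B is not conditioned on — no node blocks this path, so it is active.
Path 4: J ← C → W ← B → L
  C is a fork and C is not conditioned on; W is a collider and W is conditioned on, which opens it; B is a fork and B is not conditioned on — no node blocks this path, so it is active.
Path 5: J ← C → W ← B ← R → L
  C is a fork and C is not conditioned on; W is a collider and W is conditioned on, which opens it; B is a chain and B is not conditioned on; R is a fork and R is not conditioned on — no node blocks this path, so it is active.
Path 6: J ← C → L
  C is a fork and C is not conditioned on — no node blocks this path, so it is active.
Since the path J ← C → W ← R → L is active, J and L are not d-separated given {D, W}.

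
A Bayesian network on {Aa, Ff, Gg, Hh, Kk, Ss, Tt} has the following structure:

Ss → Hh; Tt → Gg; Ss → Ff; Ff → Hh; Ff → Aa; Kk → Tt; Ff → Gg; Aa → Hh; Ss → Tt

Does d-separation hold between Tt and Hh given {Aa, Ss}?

Yes

6 paths connect Tt and Hh; each must be blocked for d-separation to hold:
  1. Tt → Gg ← Ff → Hh — Gg:collider[blocks]; Ff:fork[open] ⇒ blocked
  2. Tt → Gg ← Ff → Aa → Hh — Gg:collider[blocks]; Ff:fork[open]; Aa:chain[blocks] ⇒ blocked
  3. Tt → Gg ← Ff ← Ss → Hh — Gg:collider[blocks]; Ff:chain[open]; Ss:fork[blocks] ⇒ blocked
  4. Tt ← Ss → Ff → Hh — Ss:fork[blocks]; Ff:chain[open] ⇒ blocked
  5. Tt ← Ss → Ff → Aa → Hh — Ss:fork[blocks]; Ff:chain[open]; Aa:chain[blocks] ⇒ blocked
  6. Tt ← Ss → Hh — Ss:fork[blocks] ⇒ blocked
All paths are blocked; Tt ⊥ Hh | {Aa, Ss} holds.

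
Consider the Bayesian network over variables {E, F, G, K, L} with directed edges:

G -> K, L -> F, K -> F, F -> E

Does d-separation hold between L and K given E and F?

There is one path between L and K:
Path 1: L → F ← K
  F is a collider and F is conditioned on, which opens it — no node blocks this path, so it is active.
Because an active path exists, L and K are not d-separated.

No — L and K are not d-separated given {E, F}.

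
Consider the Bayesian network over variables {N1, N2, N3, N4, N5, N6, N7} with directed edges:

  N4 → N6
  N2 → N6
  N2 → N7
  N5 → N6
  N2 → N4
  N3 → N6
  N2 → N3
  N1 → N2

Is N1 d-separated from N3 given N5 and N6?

There are 3 undirected paths between N1 and N3; checking each against the conditioning set {N5, N6}:
  1. N1 → N2 → N6 ← N3 — N2:chain[open]; N6:collider[open] ⇒ active
  2. N1 → N2 → N3 — N2:chain[open] ⇒ active
  3. N1 → N2 → N4 → N6 ← N3 — N2:chain[open]; N4:chain[open]; N6:collider[open] ⇒ active
At least one path is unblocked, so d-separation fails.

No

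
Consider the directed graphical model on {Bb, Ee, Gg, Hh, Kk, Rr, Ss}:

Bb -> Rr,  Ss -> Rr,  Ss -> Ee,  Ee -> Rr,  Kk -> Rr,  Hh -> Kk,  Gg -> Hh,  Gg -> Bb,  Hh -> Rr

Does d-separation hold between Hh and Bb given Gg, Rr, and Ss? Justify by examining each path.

Enumerating the 3 paths from Hh to Bb and testing each for blocking by {Gg, Rr, Ss}:
Path 1: Hh → Rr ← Bb
  Rr is a collider and Rr is conditioned on, which opens it — no node blocks this path, so it is active.
Path 2: Hh → Kk → Rr ← Bb
  Kk is a chain and Kk is not conditioned on; Rr is a collider and Rr is conditioned on, which opens it — no node blocks this path, so it is active.
Path 3: Hh ← Gg → Bb
  Gg is a fork here and Gg is conditioned on, so the path is blocked at Gg.
Since the path Hh → Rr ← Bb is active, Hh and Bb are not d-separated given {Gg, Rr, Ss}.

No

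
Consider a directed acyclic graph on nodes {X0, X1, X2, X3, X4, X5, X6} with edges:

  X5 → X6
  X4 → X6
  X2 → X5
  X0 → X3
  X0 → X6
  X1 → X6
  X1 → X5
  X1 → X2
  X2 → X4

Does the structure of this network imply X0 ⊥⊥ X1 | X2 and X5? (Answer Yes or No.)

Yes

Enumerating the 5 paths from X0 to X1 and testing each for blocking by {X2, X5}:
Path 1: X0 → X6 ← X1
  X6 is a collider here and neither X6 nor any of its descendants is conditioned on, so the collider stays closed — the path is blocked at X6.
Path 2: X0 → X6 ← X4 ← X2 ← X1
  X6 is a collider here and neither X6 nor any of its descendants is conditioned on, so the collider stays closed — the path is blocked at X6.
Path 3: X0 → X6 ← X4 ← X2 → X5 ← X1
  X6 is a collider here and neither X6 nor any of its descendants is conditioned on, so the collider stays closed — the path is blocked at X6.
Path 4: X0 → X6 ← X5 ← X1
  X6 is a collider here and neither X6 nor any of its descendants is conditioned on, so the collider stays closed — the path is blocked at X6.
Path 5: X0 → X6 ← X5 ← X2 ← X1
  X6 is a collider here and neither X6 nor any of its descendants is conditioned on, so the collider stays closed — the path is blocked at X6.
All paths are blocked; X0 ⊥ X1 | {X2, X5} holds.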